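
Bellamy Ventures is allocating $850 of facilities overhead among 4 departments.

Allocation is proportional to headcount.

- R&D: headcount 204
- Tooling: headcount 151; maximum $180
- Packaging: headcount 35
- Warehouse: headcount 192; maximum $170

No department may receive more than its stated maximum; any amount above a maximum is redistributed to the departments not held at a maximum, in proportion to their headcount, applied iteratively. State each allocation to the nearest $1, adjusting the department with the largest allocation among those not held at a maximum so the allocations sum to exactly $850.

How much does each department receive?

Total headcount = 582.
Proportional shares (ignoring caps): R&D 297.94; Tooling 220.53; Packaging 51.12; Warehouse 280.41.
Cap binds for Tooling ($180), Warehouse ($170); balance $500 reallocated over remaining headcount 239.
Shares after redistribution: R&D 426.78 → $427; Packaging 73.22 → $73.

R&D: $427 | Tooling: $180 | Packaging: $73 | Warehouse: $170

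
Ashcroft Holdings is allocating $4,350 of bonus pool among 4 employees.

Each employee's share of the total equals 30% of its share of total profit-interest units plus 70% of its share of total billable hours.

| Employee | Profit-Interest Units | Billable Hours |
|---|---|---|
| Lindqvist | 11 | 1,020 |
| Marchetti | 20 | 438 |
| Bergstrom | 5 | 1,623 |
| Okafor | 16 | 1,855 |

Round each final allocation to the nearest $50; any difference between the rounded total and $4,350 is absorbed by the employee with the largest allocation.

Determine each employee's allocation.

Lindqvist: $900; Marchetti: $750; Bergstrom: $1,150; Okafor: $1,550

Totals — profit-interest units 52, billable hours 4,936.
Blended shares (30% profit-interest units + 70% billable hours): Lindqvist 0.2081; Marchetti 0.1775; Bergstrom 0.2590; Okafor 0.3554.
Pro-rata amounts: Lindqvist 905.29; Marchetti 772.12; Bergstrom 1,126.70; Okafor 1,545.88.
At nearest $50: Lindqvist $900; Marchetti $750; Bergstrom $1,150; Okafor $1,550. Sum = $4,350.
Rounded total matches; no reconciliation needed.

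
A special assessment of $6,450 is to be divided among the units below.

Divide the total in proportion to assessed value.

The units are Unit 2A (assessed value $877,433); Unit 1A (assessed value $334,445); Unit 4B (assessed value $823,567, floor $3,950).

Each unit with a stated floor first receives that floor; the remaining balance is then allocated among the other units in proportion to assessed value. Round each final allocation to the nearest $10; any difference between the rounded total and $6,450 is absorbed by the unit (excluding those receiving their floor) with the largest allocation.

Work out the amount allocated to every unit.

Unit 2A: $1,810 · Unit 1A: $690 · Unit 4B: $3,950

Guaranteed amounts: Unit 4B $3,950. Residual $2,500.
Residual split over remaining assessed value 1,211,878: Unit 2A 1,810.07 → $1,810; Unit 1A 689.93 → $690.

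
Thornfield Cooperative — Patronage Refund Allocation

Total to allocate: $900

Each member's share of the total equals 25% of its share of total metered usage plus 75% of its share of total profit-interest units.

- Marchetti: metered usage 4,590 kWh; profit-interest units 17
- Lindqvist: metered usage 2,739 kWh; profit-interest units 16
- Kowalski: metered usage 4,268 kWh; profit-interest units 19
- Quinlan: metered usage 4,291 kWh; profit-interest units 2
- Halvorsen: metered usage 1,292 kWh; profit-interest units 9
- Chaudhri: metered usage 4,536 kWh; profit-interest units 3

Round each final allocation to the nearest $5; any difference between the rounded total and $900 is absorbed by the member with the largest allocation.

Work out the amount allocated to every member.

Totals — metered usage 21,716, profit-interest units 66.
Composite weights (25% metered usage + 75% profit-interest units): Marchetti 0.2460; Lindqvist 0.2134; Kowalski 0.2650; Quinlan 0.0721; Halvorsen 0.1171; Chaudhri 0.0863.
Unrounded shares: Marchetti 221.42; Lindqvist 192.02; Kowalski 238.54; Quinlan 64.91; Halvorsen 105.43; Chaudhri 77.68.
After rounding ($5): Marchetti $220; Lindqvist $190; Kowalski $240; Quinlan $65; Halvorsen $105; Chaudhri $80. Sum = $900.
Sum already equals the total — no adjustment.

Marchetti: $220 · Lindqvist: $190 · Kowalski: $240 · Quinlan: $65 · Halvorsen: $105 · Chaudhri: $80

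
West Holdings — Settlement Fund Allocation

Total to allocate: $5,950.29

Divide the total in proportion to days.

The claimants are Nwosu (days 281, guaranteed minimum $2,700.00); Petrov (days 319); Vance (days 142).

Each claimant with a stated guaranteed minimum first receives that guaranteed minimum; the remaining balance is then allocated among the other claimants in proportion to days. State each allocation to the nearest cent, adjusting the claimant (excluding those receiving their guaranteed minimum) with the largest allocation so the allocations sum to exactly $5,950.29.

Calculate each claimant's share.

Nwosu: $2,700.00 | Petrov: $2,249.12 | Vance: $1,001.17

Minimums first: Nwosu $2,700.00. Residual $3,250.29.
Residual split over remaining days 461: Petrov 2,249.1161 → $2,249.12; Vance 1,001.1739 → $1,001.17.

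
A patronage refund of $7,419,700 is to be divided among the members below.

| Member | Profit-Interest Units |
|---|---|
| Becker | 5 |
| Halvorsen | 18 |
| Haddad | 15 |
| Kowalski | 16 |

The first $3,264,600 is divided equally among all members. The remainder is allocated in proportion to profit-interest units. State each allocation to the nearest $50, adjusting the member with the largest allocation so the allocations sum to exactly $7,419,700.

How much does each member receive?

First tranche $3,264,600 split equally: $816,150 each.
Remainder $4,155,100 by profit-interest units (total 54): Becker 384,731.48 → $384,750; Halvorsen 1,385,033.33 → $1,385,050; Haddad 1,154,194.44 → $1,154,200; Kowalski 1,231,140.74 → $1,231,150.
Rounding difference −$50 on remainder applied to Halvorsen.
Totals: Becker $816,150 + $384,750 = $1,200,900; Halvorsen $816,150 + $1,385,000 = $2,201,150; Haddad $816,150 + $1,154,200 = $1,970,350; Kowalski $816,150 + $1,231,150 = $2,047,300.

Becker: $1,200,900; Halvorsen: $2,201,150; Haddad: $1,970,350; Kowalski: $2,047,300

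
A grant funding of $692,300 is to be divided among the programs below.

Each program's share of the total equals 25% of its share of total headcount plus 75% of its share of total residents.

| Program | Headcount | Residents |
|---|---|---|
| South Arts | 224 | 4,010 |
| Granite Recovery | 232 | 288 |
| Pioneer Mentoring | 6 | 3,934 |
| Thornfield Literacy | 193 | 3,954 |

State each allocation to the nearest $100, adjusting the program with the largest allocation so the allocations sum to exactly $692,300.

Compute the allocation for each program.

Headcount total 655; residents total 12,186.
Blended shares (25% headcount + 75% residents): South Arts 0.3323; Granite Recovery 0.1063; Pioneer Mentoring 0.2444; Thornfield Literacy 0.3170.
Unrounded shares: South Arts 230,048.37; Granite Recovery 73,574.10; Pioneer Mentoring 169,206.55; Thornfield Literacy 219,470.97.
At nearest $100: South Arts $230,000; Granite Recovery $73,600; Pioneer Mentoring $169,200; Thornfield Literacy $219,500. Sum = $692,300.
No rounding difference to absorb.

South Arts: $230,000 | Granite Recovery: $73,600 | Pioneer Mentoring: $169,200 | Thornfield Literacy: $219,500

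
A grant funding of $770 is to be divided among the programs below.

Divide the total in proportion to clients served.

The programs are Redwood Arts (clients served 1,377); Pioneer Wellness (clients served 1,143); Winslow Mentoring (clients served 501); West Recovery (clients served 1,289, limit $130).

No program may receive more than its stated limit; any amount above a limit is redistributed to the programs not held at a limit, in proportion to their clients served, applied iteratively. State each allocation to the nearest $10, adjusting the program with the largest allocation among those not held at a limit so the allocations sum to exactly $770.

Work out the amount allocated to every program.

Total clients served = 4,310.
Unconstrained shares: Redwood Arts 246.01; Pioneer Wellness 204.20; Winslow Mentoring 89.51; West Recovery 230.29.
Capped: West Recovery ($130); balance $640 reallocated over remaining clients served 3,021.
Redistributed shares: Redwood Arts 291.72 → $290; Pioneer Wellness 242.14 → $240; Winslow Mentoring 106.14 → $110.

Redwood Arts: $290; Pioneer Wellness: $240; Winslow Mentoring: $110; West Recovery: $130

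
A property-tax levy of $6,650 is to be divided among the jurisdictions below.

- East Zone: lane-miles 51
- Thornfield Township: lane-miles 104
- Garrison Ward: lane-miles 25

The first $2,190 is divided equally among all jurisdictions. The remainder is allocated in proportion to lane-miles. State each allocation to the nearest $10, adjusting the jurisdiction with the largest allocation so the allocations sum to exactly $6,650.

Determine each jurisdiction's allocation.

First tranche $2,190 split equally: $730 each.
Remainder $4,460 by lane-miles (total 180): East Zone 1,263.67 → $1,260; Thornfield Township 2,576.89 → $2,580; Garrison Ward 619.44 → $620.
Totals: East Zone $730 + $1,260 = $1,990; Thornfield Township $730 + $2,580 = $3,310; Garrison Ward $730 + $620 = $1,350.

East Zone: $1,990 · Thornfield Township: $3,310 · Garrison Ward: $1,350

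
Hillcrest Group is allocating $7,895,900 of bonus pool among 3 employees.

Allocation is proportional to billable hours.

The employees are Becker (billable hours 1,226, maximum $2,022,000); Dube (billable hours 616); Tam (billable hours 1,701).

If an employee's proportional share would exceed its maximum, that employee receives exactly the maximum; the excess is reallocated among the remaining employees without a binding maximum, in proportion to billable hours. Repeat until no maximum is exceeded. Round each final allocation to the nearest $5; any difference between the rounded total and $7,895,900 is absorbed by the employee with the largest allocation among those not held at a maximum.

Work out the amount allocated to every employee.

Becker: $2,022,000 | Dube: $1,561,640 | Tam: $4,312,260

Total billable hours = 3,543.
Pro-rata shares before constraints: Becker 2,732,253.29; Dube 1,372,812.42; Tam 3,790,834.29.
Cap binds for Becker ($2,022,000); residual $5,873,900 reallocated over remaining billable hours 2,317.
Remaining shares: Dube 1,561,641.09 → $1,561,640; Tam 4,312,258.91 → $4,312,260.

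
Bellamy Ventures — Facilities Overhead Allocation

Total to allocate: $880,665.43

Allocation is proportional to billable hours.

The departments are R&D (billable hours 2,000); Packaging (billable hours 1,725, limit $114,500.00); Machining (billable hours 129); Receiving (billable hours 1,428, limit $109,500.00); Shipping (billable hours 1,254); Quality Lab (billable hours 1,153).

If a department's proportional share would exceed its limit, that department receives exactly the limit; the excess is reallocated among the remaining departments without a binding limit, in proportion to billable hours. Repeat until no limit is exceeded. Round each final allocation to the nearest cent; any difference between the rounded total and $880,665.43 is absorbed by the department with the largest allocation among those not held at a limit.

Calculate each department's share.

R&D: $289,535.02 | Packaging: $114,500.00 | Machining: $18,675.01 | Receiving: $109,500.00 | Shipping: $181,538.46 | Quality Lab: $166,916.94

Total billable hours = 7,689.
Proportional shares (ignoring caps): R&D 229,071.5126; Packaging 197,574.1796; Machining 14,775.1126; Receiving 163,557.0600; Shipping 143,627.8384; Quality Lab 132,059.7270.
Cap binds for Packaging ($114,500.00), Receiving ($109,500.00); remaining pool $656,665.43 reallocated over remaining billable hours 4,536.
Shares after redistribution: R&D 289,535.0220 → $289,535.02; Machining 18,675.0089 → $18,675.01; Shipping 181,538.4588 → $181,538.46; Quality Lab 166,916.9402 → $166,916.94.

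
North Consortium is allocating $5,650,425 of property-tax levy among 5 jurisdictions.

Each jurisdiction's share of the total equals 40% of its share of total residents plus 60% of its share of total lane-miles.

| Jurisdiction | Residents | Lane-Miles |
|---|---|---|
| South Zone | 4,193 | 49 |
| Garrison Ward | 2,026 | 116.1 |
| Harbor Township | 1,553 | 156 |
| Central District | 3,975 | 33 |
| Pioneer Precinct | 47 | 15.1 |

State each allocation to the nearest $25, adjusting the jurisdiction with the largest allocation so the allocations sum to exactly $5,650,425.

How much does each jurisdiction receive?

Totals — residents 11,794, lane-miles 369.2.
Composite weights (40% residents + 60% lane-miles): South Zone 0.2218; Garrison Ward 0.2574; Harbor Township 0.3062; Central District 0.1884; Pioneer Precinct 0.0261.
Raw shares: South Zone 1,253,487.67; Garrison Ward 1,454,369.26; Harbor Township 1,730,114.80; Central District 1,064,787.45; Pioneer Precinct 147,665.81.
At nearest $25: South Zone $1,253,500; Garrison Ward $1,454,375; Harbor Township $1,730,125; Central District $1,064,775; Pioneer Precinct $147,675. Sum = $5,650,450.
Difference $5,650,425 − $5,650,450 = −$25 applied to largest allocation (Harbor Township): Harbor Township becomes $1,730,100.

South Zone: $1,253,500; Garrison Ward: $1,454,375; Harbor Township: $1,730,100; Central District: $1,064,775; Pioneer Precinct: $147,675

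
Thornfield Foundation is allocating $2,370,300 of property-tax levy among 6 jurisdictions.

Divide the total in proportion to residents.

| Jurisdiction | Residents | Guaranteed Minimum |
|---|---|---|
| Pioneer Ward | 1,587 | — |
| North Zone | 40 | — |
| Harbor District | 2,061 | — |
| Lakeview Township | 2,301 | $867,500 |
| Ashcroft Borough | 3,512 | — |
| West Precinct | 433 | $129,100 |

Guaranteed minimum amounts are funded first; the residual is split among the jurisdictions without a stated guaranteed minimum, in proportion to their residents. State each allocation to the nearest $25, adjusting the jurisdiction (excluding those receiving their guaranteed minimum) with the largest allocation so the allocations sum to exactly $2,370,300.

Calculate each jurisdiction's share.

Fund the minimums — Lakeview Township $867,500; West Precinct $129,100. Balance $1,373,700.
Balance split over remaining residents 7,200: Pioneer Ward 302,786.38 → $302,775; North Zone 7,631.67 → $7,625; Harbor District 393,221.62 → $393,225; Ashcroft Borough 670,060.33 → $670,050.
Rounding difference +$25 applied to Ashcroft Borough → $670,075.

Pioneer Ward: $302,775 | North Zone: $7,625 | Harbor District: $393,225 | Lakeview Township: $867,500 | Ashcroft Borough: $670,075 | West Precinct: $129,100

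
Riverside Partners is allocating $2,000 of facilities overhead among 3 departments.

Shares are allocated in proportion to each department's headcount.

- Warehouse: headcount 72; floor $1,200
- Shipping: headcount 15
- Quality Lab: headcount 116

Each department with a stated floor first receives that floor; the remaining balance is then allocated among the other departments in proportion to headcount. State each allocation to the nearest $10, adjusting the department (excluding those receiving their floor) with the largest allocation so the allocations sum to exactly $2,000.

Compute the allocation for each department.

Warehouse: $1,200 · Shipping: $90 · Quality Lab: $710

Fund the minimums — Warehouse $1,200. Residual $800.
Residual split over remaining headcount 131: Shipping 91.60 → $90; Quality Lab 708.40 → $710.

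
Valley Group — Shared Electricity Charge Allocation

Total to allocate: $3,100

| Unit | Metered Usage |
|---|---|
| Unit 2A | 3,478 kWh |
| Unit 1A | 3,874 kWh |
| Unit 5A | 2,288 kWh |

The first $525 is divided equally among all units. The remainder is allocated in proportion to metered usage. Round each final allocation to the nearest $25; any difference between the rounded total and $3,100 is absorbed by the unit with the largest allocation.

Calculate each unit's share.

Unit 2A: $1,100; Unit 1A: $1,225; Unit 5A: $775

First tranche $525 split equally: $175 each.
Remainder $2,575 by metered usage (total 9,640): Unit 2A 929.03 → $925; Unit 1A 1,034.81 → $1,025; Unit 5A 611.16 → $600.
Rounding difference +$25 on remainder applied to Unit 1A.
Totals: Unit 2A $175 + $925 = $1,100; Unit 1A $175 + $1,050 = $1,225; Unit 5A $175 + $600 = $775.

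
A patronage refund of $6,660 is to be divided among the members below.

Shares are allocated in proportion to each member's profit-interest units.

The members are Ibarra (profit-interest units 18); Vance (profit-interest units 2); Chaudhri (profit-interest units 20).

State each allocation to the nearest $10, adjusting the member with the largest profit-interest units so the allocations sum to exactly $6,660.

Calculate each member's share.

Ibarra: $3,000 | Vance: $330 | Chaudhri: $3,330

Combined profit-interest units = 18 + 2 + 20 = 40.
Raw shares: Ibarra 2,997.00; Vance 333.00; Chaudhri 3,330.00.
Rounded to nearest $10: Ibarra $3,000; Vance $330; Chaudhri $3,330. Sum = $6,660.
Rounded total matches; no reconciliation needed.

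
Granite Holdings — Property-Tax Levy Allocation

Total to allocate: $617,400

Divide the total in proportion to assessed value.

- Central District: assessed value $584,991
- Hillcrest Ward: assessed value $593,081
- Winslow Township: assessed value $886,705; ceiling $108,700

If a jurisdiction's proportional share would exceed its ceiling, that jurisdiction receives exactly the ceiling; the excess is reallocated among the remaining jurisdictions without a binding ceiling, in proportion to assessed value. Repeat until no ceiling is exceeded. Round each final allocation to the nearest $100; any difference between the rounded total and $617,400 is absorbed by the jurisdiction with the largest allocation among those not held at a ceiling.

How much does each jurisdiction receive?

Sum of assessed value: 2,064,777.
Proportional shares (ignoring caps): Central District 174,921.28; Hillcrest Ward 177,340.32; Winslow Township 265,138.40.
Held at cap: Winslow Township ($108,700); balance $508,700 reallocated over remaining assessed value 1,178,072.
Redistributed shares: Central District 252,603.34 → $252,600; Hillcrest Ward 256,096.66 → $256,100.

Central District: $252,600 | Hillcrest Ward: $256,100 | Winslow Township: $108,700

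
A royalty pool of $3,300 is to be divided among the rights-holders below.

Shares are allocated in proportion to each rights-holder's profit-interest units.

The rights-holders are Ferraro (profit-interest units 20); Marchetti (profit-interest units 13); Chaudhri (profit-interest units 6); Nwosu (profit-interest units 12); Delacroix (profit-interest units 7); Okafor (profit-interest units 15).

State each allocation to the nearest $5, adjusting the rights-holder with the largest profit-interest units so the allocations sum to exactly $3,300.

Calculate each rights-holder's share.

Profit-interest units total: 20 + 13 + 6 + 12 + 7 + 15 = 73.
Proportional shares: Ferraro 904.11; Marchetti 587.67; Chaudhri 271.23; Nwosu 542.47; Delacroix 316.44; Okafor 678.08.
At nearest $5: Ferraro $905; Marchetti $590; Chaudhri $270; Nwosu $540; Delacroix $315; Okafor $680. Sum = $3,300.
No rounding difference to absorb.

Ferraro: $905 · Marchetti: $590 · Chaudhri: $270 · Nwosu: $540 · Delacroix: $315 · Okafor: $680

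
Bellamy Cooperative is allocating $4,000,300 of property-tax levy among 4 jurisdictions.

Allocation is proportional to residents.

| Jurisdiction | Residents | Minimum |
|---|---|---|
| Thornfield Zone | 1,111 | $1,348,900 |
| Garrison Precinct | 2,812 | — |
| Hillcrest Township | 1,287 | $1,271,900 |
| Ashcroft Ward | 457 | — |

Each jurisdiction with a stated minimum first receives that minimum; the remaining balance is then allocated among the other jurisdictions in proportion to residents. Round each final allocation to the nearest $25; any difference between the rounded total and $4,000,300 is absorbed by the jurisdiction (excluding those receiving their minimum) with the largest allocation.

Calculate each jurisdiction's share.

Thornfield Zone: $1,348,900 · Garrison Precinct: $1,186,650 · Hillcrest Township: $1,271,900 · Ashcroft Ward: $192,850

Minimums first: Thornfield Zone $1,348,900; Hillcrest Township $1,271,900. Residual $1,379,500.
Residual split over remaining residents 3,269: Garrison Precinct 1,186,648.52 → $1,186,650; Ashcroft Ward 192,851.48 → $192,850.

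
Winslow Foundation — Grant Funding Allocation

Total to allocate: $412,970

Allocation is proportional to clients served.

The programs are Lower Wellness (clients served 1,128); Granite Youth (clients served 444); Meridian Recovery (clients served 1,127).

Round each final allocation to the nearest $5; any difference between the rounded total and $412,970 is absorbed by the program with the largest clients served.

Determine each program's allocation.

Lower Wellness: $172,595 · Granite Youth: $67,935 · Meridian Recovery: $172,440

Combined clients served = 1,128 + 444 + 1,127 = 2,699.
Unrounded shares: Lower Wellness 172,593.61; Granite Youth 67,935.78; Meridian Recovery 172,440.60.
Rounded to nearest $5: Lower Wellness $172,595; Granite Youth $67,935; Meridian Recovery $172,440. Sum = $412,970.
Sum already equals the total — no adjustment.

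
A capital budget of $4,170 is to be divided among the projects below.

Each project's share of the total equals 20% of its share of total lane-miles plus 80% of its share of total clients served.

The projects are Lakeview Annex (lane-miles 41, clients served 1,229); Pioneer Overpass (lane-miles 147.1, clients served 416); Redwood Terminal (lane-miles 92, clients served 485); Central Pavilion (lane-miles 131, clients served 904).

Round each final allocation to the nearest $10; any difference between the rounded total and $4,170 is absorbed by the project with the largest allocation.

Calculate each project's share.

Lakeview Annex: $1,430; Pioneer Overpass: $760; Redwood Terminal: $720; Central Pavilion: $1,260

Totals — lane-miles 411.1, clients served 3,034.
Combined weights (20% lane-miles + 80% clients served): Lakeview Annex 0.3440; Pioneer Overpass 0.1813; Redwood Terminal 0.1726; Central Pavilion 0.3021.
Pro-rata amounts: Lakeview Annex 1,434.51; Pioneer Overpass 755.83; Redwood Terminal 719.92; Central Pavilion 1,259.74.
Rounded to nearest $10: Lakeview Annex $1,430; Pioneer Overpass $760; Redwood Terminal $720; Central Pavilion $1,260. Sum = $4,170.
Rounded total matches; no reconciliation needed.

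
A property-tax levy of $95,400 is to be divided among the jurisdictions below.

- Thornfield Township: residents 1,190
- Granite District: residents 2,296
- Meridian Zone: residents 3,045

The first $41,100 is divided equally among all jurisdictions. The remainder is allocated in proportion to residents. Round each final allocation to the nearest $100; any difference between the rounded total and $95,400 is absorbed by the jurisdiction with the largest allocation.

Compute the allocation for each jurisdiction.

Thornfield Township: $23,600; Granite District: $32,800; Meridian Zone: $39,000

First tranche $41,100 split equally: $13,700 each.
Remainder $54,300 by residents (total 6,531): Thornfield Township 9,893.89 → $9,900; Granite District 19,089.39 → $19,100; Meridian Zone 25,316.72 → $25,300.
Totals: Thornfield Township $13,700 + $9,900 = $23,600; Granite District $13,700 + $19,100 = $32,800; Meridian Zone $13,700 + $25,300 = $39,000.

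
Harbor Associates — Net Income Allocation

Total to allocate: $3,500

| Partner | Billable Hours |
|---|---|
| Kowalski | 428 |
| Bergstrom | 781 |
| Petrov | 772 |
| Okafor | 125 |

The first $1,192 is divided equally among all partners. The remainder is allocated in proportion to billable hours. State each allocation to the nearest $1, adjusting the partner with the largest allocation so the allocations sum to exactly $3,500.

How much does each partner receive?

First tranche $1,192 split equally: $298 each.
Remainder $2,308 by billable hours (total 2,106): Kowalski 469.05 → $469; Bergstrom 855.91 → $856; Petrov 846.05 → $846; Okafor 136.99 → $137.
Totals: Kowalski $298 + $469 = $767; Bergstrom $298 + $856 = $1,154; Petrov $298 + $846 = $1,144; Okafor $298 + $137 = $435.

Kowalski: $767; Bergstrom: $1,154; Petrov: $1,144; Okafor: $435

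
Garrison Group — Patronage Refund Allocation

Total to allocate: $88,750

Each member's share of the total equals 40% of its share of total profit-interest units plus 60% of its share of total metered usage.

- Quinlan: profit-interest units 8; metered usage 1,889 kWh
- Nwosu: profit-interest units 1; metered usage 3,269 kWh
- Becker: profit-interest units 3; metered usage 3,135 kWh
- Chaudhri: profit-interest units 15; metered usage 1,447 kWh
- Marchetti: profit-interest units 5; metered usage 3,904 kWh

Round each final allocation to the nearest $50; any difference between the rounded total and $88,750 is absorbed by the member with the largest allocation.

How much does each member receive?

Quinlan: $16,250; Nwosu: $13,850; Becker: $15,550; Chaudhri: $22,300; Marchetti: $20,800

Profit-interest units total 32; metered usage total 13,644.
Combined weights (40% profit-interest units + 60% metered usage): Quinlan 0.1831; Nwosu 0.1563; Becker 0.1754; Chaudhri 0.2511; Marchetti 0.2342.
Raw shares: Quinlan 16,247.42; Nwosu 13,867.68; Becker 15,563.45; Chaudhri 22,288.00; Marchetti 20,783.46.
After rounding ($50): Quinlan $16,250; Nwosu $13,850; Becker $15,550; Chaudhri $22,300; Marchetti $20,800. Sum = $88,750.
Sum already equals the total — no adjustment.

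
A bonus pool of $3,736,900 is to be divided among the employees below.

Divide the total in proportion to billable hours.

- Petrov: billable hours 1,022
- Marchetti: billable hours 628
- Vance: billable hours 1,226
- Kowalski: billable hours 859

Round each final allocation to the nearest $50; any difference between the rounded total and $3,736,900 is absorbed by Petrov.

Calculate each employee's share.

Sum of billable hours: 3,735.
Pro-rata amounts: Petrov 1,022/3,735 × $3,736,900 = 1,022,519.89; Marchetti 628/3,735 × $3,736,900 = 628,319.46; Vance 1,226/3,735 × $3,736,900 = 1,226,623.67; Kowalski 859/3,735 × $3,736,900 = 859,436.97.
Rounded to nearest $50: Petrov $1,022,500; Marchetti $628,300; Vance $1,226,600; Kowalski $859,450. Sum = $3,736,850.
Difference $3,736,900 − $3,736,850 = +$50 applied to Petrov: Petrov becomes $1,022,550.

Petrov: $1,022,550 | Marchetti: $628,300 | Vance: $1,226,600 | Kowalski: $859,450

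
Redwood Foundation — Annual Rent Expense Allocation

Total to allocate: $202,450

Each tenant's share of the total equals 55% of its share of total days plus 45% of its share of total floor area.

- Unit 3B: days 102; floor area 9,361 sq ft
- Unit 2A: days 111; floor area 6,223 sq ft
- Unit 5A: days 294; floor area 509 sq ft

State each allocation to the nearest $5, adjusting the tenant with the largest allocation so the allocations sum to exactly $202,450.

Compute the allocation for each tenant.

Totals — days 507, floor area 16,093.
Blended shares (55% days + 45% floor area): Unit 3B 0.3724; Unit 2A 0.2944; Unit 5A 0.3332.
Proportional shares: Unit 3B 75,393.91; Unit 2A 59,606.27; Unit 5A 67,449.82.
At nearest $5: Unit 3B $75,395; Unit 2A $59,605; Unit 5A $67,450. Sum = $202,450.
Rounded total matches; no reconciliation needed.

Unit 3B: $75,395; Unit 2A: $59,605; Unit 5A: $67,450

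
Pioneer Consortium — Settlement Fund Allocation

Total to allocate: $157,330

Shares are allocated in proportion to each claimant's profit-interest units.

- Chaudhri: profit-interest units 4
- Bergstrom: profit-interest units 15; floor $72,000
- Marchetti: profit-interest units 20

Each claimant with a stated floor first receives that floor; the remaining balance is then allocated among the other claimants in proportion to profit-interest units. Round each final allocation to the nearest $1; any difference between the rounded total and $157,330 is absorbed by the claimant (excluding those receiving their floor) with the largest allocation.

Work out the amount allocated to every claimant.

Minimums first: Bergstrom $72,000. Residual $85,330.
Residual split over remaining profit-interest units 24: Chaudhri 14,221.67 → $14,222; Marchetti 71,108.33 → $71,108.

Chaudhri: $14,222; Bergstrom: $72,000; Marchetti: $71,108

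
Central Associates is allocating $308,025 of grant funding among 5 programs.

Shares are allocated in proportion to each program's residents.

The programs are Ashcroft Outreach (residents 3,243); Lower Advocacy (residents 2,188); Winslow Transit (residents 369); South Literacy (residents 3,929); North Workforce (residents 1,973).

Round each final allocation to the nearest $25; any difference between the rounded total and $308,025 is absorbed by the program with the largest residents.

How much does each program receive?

Sum of residents: 3,243 + 2,188 + 369 + 3,929 + 1,973 = 11,702.
Unrounded shares: Ashcroft Outreach 85,363.62; Lower Advocacy 57,593.46; Winslow Transit 9,712.97; South Literacy 103,420.80; North Workforce 51,934.14.
Rounded to nearest $25: Ashcroft Outreach $85,375; Lower Advocacy $57,600; Winslow Transit $9,725; South Literacy $103,425; North Workforce $51,925. Sum = $308,050.
Difference $308,025 − $308,050 = −$25 applied to largest residents (South Literacy): South Literacy becomes $103,400.

Ashcroft Outreach: $85,375 · Lower Advocacy: $57,600 · Winslow Transit: $9,725 · South Literacy: $103,400 · North Workforce: $51,925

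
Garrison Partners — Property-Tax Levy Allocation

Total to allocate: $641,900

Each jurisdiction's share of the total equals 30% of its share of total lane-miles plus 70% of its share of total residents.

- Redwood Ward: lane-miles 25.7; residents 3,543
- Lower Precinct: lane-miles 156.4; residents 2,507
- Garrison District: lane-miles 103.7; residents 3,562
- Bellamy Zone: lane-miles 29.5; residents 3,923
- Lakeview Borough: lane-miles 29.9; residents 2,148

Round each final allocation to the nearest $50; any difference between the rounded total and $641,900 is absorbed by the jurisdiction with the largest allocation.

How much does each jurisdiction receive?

Redwood Ward: $115,850; Lower Precinct: $159,100; Garrison District: $159,900; Bellamy Zone: $128,850; Lakeview Borough: $78,200

Lane-miles total 345.2; residents total 15,683.
Blended shares (30% lane-miles + 70% residents): Redwood Ward 0.1805; Lower Precinct 0.2478; Garrison District 0.2491; Bellamy Zone 0.2007; Lakeview Borough 0.1219.
Pro-rata amounts: Redwood Ward 115,846.43; Lower Precinct 159,075.30; Garrison District 159,903.14; Bellamy Zone 128,853.55; Lakeview Borough 78,221.58.
Rounded to nearest $50: Redwood Ward $115,850; Lower Precinct $159,100; Garrison District $159,900; Bellamy Zone $128,850; Lakeview Borough $78,200. Sum = $641,900.
Rounded total matches; no reconciliation needed.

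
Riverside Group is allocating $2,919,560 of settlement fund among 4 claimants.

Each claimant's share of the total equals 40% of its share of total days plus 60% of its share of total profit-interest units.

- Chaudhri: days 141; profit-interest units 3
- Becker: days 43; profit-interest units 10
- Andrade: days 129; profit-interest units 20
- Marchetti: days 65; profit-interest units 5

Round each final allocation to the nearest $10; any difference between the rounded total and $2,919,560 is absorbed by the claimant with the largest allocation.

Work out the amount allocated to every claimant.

Chaudhri: $573,910; Becker: $593,830; Andrade: $1,320,510; Marchetti: $431,310

Days total 378; profit-interest units total 38.
Blended shares (40% days + 60% profit-interest units): Chaudhri 0.1966; Becker 0.2034; Andrade 0.4523; Marchetti 0.1477.
Raw shares: Chaudhri 573,911.84; Becker 593,830.86; Andrade 1,320,509.43; Marchetti 431,307.88.
After rounding ($10): Chaudhri $573,910; Becker $593,830; Andrade $1,320,510; Marchetti $431,310. Sum = $2,919,560.
No rounding difference to absorb.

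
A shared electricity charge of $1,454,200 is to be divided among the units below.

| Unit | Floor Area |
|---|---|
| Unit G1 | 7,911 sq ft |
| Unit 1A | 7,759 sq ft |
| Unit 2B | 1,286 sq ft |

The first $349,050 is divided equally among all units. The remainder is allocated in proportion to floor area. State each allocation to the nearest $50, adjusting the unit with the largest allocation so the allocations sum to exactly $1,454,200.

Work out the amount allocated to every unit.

First tranche $349,050 split equally: $116,350 each.
Remainder $1,105,150 by floor area (total 16,956): Unit G1 515,619.35 → $515,600; Unit 1A 505,712.36 → $505,700; Unit 2B 83,818.29 → $83,800.
Rounding difference +$50 on remainder applied to Unit G1.
Totals: Unit G1 $116,350 + $515,650 = $632,000; Unit 1A $116,350 + $505,700 = $622,050; Unit 2B $116,350 + $83,800 = $200,150.

Unit G1: $632,000; Unit 1A: $622,050; Unit 2B: $200,150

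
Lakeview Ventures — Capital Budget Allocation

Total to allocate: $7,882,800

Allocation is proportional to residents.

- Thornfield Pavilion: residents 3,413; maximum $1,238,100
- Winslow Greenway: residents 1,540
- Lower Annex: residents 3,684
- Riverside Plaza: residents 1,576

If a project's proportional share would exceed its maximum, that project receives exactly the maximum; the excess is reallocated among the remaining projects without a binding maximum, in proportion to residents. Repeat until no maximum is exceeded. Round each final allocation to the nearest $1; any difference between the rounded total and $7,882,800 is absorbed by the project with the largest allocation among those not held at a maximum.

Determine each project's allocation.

Sum of residents: 10,213.
Pro-rata shares before constraints: Thornfield Pavilion 2,634,289.28; Winslow Greenway 1,188,633.31; Lower Annex 2,843,457.87; Riverside Plaza 1,216,419.54.
Cap binds for Thornfield Pavilion ($1,238,100); remaining pool $6,644,700 reallocated over remaining residents 6,800.
Remaining shares: Winslow Greenway 1,504,829.12 → $1,504,829; Lower Annex 3,599,863.94 → $3,599,864; Riverside Plaza 1,540,006.94 → $1,540,007.

Thornfield Pavilion: $1,238,100; Winslow Greenway: $1,504,829; Lower Annex: $3,599,864; Riverside Plaza: $1,540,007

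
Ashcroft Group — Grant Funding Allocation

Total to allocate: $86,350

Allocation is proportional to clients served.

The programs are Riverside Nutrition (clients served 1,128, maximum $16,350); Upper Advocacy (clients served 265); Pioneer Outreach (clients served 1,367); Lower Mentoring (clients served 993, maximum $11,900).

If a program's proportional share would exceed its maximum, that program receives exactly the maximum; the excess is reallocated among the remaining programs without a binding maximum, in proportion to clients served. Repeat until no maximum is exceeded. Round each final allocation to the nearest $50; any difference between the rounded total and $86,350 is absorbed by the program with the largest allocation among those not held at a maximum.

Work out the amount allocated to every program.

Riverside Nutrition: $16,350 · Upper Advocacy: $9,450 · Pioneer Outreach: $48,650 · Lower Mentoring: $11,900

Total clients served = 3,753.
Unconstrained shares: Riverside Nutrition 25,953.32; Upper Advocacy 6,097.19; Pioneer Outreach 31,452.29; Lower Mentoring 22,847.20.
Cap binds for Riverside Nutrition ($16,350), Lower Mentoring ($11,900); residual $58,100 reallocated over remaining clients served 1,632.
Remaining shares: Upper Advocacy 9,434.13 → $9,450; Pioneer Outreach 48,665.87 → $48,650.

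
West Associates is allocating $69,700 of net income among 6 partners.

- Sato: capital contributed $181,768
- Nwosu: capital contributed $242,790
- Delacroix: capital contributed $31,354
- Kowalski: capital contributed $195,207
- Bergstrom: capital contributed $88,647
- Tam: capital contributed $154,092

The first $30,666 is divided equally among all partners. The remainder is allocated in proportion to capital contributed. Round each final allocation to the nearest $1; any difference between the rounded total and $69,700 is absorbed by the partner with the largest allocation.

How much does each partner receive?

Equal tier: $30,666 ÷ 6 = $5,111 apiece.
Remainder $39,034 by capital contributed (total 893,858): Sato 7,937.65 → $7,938; Nwosu 10,602.43 → $10,602; Delacroix 1,369.20 → $1,369; Kowalski 8,524.52 → $8,525; Bergstrom 3,871.14 → $3,871; Tam 6,729.06 → $6,729.
Totals: Sato $5,111 + $7,938 = $13,049; Nwosu $5,111 + $10,602 = $15,713; Delacroix $5,111 + $1,369 = $6,480; Kowalski $5,111 + $8,525 = $13,636; Bergstrom $5,111 + $3,871 = $8,982; Tam $5,111 + $6,729 = $11,840.

Sato: $13,049; Nwosu: $15,713; Delacroix: $6,480; Kowalski: $13,636; Bergstrom: $8,982; Tam: $11,840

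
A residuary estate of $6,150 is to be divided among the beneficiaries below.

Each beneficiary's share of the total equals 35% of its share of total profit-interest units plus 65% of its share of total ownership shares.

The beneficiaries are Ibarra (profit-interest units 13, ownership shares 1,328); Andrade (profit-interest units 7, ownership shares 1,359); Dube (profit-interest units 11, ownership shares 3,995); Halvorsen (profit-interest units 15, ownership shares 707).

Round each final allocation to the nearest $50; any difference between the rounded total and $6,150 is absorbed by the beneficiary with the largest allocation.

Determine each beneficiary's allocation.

Ibarra: $1,350 · Andrade: $1,050 · Dube: $2,650 · Halvorsen: $1,100

Totals — profit-interest units 46, ownership shares 7,389.
Composite weights (35% profit-interest units + 65% ownership shares): Ibarra 0.2157; Andrade 0.1728; Dube 0.4351; Halvorsen 0.1763.
Unrounded shares: Ibarra 1,326.77; Andrade 1,062.78; Dube 2,676.05; Halvorsen 1,084.39.
After rounding ($50): Ibarra $1,350; Andrade $1,050; Dube $2,700; Halvorsen $1,100. Sum = $6,200.
Difference $6,150 − $6,200 = −$50 applied to largest allocation (Dube): Dube becomes $2,650.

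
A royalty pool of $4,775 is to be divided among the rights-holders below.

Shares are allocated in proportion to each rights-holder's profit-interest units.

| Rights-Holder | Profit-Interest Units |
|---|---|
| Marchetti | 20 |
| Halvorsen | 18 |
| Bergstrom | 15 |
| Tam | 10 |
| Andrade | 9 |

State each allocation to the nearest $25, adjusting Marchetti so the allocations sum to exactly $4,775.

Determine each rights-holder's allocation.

Marchetti: $1,300; Halvorsen: $1,200; Bergstrom: $1,000; Tam: $675; Andrade: $600

Profit-interest units total: 72.
Proportional shares: Marchetti 20/72 × $4,775 = 1,326.39; Halvorsen 18/72 × $4,775 = 1,193.75; Bergstrom 15/72 × $4,775 = 994.79; Tam 10/72 × $4,775 = 663.19; Andrade 9/72 × $4,775 = 596.88.
At nearest $25: Marchetti $1,325; Halvorsen $1,200; Bergstrom $1,000; Tam $675; Andrade $600. Sum = $4,800.
Difference $4,775 − $4,800 = −$25 applied to Marchetti: Marchetti becomes $1,300.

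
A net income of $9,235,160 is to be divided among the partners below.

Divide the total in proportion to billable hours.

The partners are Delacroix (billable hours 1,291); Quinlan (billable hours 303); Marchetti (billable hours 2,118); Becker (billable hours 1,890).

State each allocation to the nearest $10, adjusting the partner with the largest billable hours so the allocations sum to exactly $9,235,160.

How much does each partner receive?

Total billable hours = 5,602.
Proportional shares: Delacroix 1,291/5,602 × $9,235,160 = 2,128,274.11; Quinlan 303/5,602 × $9,235,160 = 499,509.73; Marchetti 2,118/5,602 × $9,235,160 = 3,491,622.43; Becker 1,890/5,602 × $9,235,160 = 3,115,753.73.
After rounding ($10): Delacroix $2,128,270; Quinlan $499,510; Marchetti $3,491,620; Becker $3,115,750. Sum = $9,235,150.
Difference $9,235,160 − $9,235,150 = +$10 applied to largest billable hours (Marchetti): Marchetti becomes $3,491,630.

Delacroix: $2,128,270 · Quinlan: $499,510 · Marchetti: $3,491,630 · Becker: $3,115,750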